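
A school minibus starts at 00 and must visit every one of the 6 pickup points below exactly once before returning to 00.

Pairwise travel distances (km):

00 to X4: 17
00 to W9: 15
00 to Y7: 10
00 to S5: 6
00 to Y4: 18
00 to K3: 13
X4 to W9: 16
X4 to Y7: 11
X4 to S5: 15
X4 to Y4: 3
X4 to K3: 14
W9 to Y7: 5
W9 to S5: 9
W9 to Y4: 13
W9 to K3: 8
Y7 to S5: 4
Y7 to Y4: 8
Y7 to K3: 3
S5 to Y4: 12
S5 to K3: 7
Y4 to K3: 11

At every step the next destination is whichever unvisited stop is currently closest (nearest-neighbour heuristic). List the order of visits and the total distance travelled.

At 00 the remaining stops are S5 6, Y7 10, K3 13, W9 15, X4 17, Y4 18; go to S5.
At S5 the remaining stops are Y7 4, K3 7, W9 9, Y4 12, X4 15; go to Y7.
At Y7 the remaining stops are K3 3, W9 5, Y4 8, X4 11; go to K3.
At K3 the remaining stops are W9 8, Y4 11, X4 14; go to W9.
At W9 the remaining stops are Y4 13, X4 16; go to Y4.
At Y4 the remaining stops are X4 3; go to X4.
Return X4→00: 17.
Total = 6 + 4 + 3 + 8 + 13 + 3 + 17 = 54.

Nearest-neighbour total = 54 km; route 00 → S5 → Y7 → K3 → W9 → Y4 → X4 → 00.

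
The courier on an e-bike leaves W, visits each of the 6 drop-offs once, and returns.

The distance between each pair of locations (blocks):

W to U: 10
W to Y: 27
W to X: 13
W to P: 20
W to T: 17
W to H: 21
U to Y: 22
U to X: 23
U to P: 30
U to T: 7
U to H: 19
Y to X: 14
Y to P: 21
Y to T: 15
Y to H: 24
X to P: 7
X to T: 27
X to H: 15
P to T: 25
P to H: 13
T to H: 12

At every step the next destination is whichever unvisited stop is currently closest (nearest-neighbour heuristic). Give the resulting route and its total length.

90 blocks along W → U → T → H → P → X → Y → W.

W → [U:10 / X:13 / T:17 / P:20 / H:21 / Y:27] → U (10)
U → [T:7 / H:19 / Y:22 / X:23 / P:30] → T (7)
T → [H:12 / Y:15 / P:25 / X:27] → H (12)
H → [P:13 / X:15 / Y:24] → P (13)
P → [X:7 / Y:21] → X (7)
X → [Y:14] → Y (14)
Return Y→W: 27.
Total = 10 + 7 + 12 + 13 + 7 + 14 + 27 = 90.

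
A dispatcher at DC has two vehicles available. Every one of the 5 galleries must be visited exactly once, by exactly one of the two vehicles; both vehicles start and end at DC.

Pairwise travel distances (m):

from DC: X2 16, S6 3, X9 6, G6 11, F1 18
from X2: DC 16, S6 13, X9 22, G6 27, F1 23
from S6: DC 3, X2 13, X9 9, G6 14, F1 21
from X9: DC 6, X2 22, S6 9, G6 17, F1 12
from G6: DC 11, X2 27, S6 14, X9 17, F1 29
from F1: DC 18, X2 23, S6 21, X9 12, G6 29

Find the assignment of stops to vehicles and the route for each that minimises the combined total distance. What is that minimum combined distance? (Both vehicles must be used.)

Minimum combined distance: 79 m.

Check every non-empty split of the stops between the two vehicles; for each half take its own optimal tour:
  {X2} + {S6, X9, G6, F1}: 32 + 64 = 96
  {S6} + {X2, X9, G6, F1}: 6 + 79 = 85
  {X2, S6} + {X9, G6, F1}: 32 + 58 = 90
  {X9} + {X2, S6, G6, F1}: 12 + 79 = 91
  {X2, X9} + {S6, G6, F1}: 44 + 64 = 108
  {S6, X9} + {X2, G6, F1}: 18 + 79 = 97
  … (15 splits in total)
  {G6} + {X2, S6, X9, F1}: 22 + 57 = 79  ← best
Best: vehicle 1 DC → G6 → DC = 22; vehicle 2 DC → S6 → X2 → F1 → X9 → DC = 57; combined 79.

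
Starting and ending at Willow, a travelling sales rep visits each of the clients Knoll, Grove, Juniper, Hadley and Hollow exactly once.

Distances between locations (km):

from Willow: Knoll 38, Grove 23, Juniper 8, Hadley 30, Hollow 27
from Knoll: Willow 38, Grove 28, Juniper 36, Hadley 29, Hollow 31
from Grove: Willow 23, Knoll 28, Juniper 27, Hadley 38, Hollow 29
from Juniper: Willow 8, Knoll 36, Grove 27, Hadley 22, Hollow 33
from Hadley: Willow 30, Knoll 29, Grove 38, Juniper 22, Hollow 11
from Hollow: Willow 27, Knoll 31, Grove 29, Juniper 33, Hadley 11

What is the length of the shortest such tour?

There are 60 distinct closed tours to check (reversals are equivalent).
Willow→Knoll→Grove→Juniper→Hadley→Hollow→Willow: 38+28+27+22+11+27 = 153
Willow→Knoll→Grove→Juniper→Hollow→Hadley→Willow: 38+28+27+33+11+30 = 167
Willow→Knoll→Grove→Hadley→Juniper→Hollow→Willow: 38+28+38+22+33+27 = 186
Willow→Knoll→Grove→Hadley→Hollow→Juniper→Willow: 38+28+38+11+33+8 = 156
Willow→Knoll→Grove→Hollow→Juniper→Hadley→Willow: 38+28+29+33+22+30 = 180
Willow→Knoll→Grove→Hollow→Hadley→Juniper→Willow: 38+28+29+11+22+8 = 136
Willow→Knoll→Juniper→Grove→Hadley→Hollow→Willow: 38+36+27+38+11+27 = 177
Willow→Knoll→Juniper→Grove→Hollow→Hadley→Willow: 38+36+27+29+11+30 = 171
Willow→Knoll→Juniper→Hadley→Grove→Hollow→Willow: 38+36+22+38+29+27 = 190
Willow→Knoll→Juniper→Hadley→Hollow→Grove→Willow: 38+36+22+11+29+23 = 159
Willow→Knoll→Juniper→Hollow→Grove→Hadley→Willow: 38+36+33+29+38+30 = 204
Willow→Knoll→Juniper→Hollow→Hadley→Grove→Willow: 38+36+33+11+38+23 = 179
Willow→Knoll→Hadley→Grove→Juniper→Hollow→Willow: 38+29+38+27+33+27 = 192
Willow→Knoll→Hadley→Grove→Hollow→Juniper→Willow: 38+29+38+29+33+8 = 175
… (46 more)
Willow→Grove→Knoll→Hollow→Hadley→Juniper→Willow: 23+28+31+11+22+8 = 123  ← best
The minimum is 123.
One optimal route: Willow → Grove → Knoll → Hollow → Hadley → Juniper → Willow (or its reverse).

Minimum total distance: 123 km.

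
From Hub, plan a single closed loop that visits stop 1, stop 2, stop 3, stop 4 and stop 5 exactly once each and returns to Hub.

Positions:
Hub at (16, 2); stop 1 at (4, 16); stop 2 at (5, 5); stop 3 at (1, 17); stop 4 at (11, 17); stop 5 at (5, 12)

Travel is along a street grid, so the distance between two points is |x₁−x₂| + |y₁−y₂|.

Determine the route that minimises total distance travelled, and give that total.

60 — the shortest possible round trip.

With 5 stops there are 5!/2 = 60 distinct round trips (a route and its reverse cost the same).
Hub-stop 1-stop 2-stop 3-stop 4-stop 5-Hub: 26+12+16+10+11+21 = 96
Hub-stop 1-stop 2-stop 3-stop 5-stop 4-Hub: 26+12+16+9+11+20 = 94
Hub-stop 1-stop 2-stop 4-stop 3-stop 5-Hub: 26+12+18+10+9+21 = 96
Hub-stop 1-stop 2-stop 4-stop 5-stop 3-Hub: 26+12+18+11+9+30 = 106
Hub-stop 1-stop 2-stop 5-stop 3-stop 4-Hub: 26+12+7+9+10+20 = 84
Hub-stop 1-stop 2-stop 5-stop 4-stop 3-Hub: 26+12+7+11+10+30 = 96
Hub-stop 1-stop 3-stop 2-stop 4-stop 5-Hub: 26+4+16+18+11+21 = 96
Hub-stop 1-stop 3-stop 2-stop 5-stop 4-Hub: 26+4+16+7+11+20 = 84
Hub-stop 1-stop 3-stop 4-stop 2-stop 5-Hub: 26+4+10+18+7+21 = 86
Hub-stop 1-stop 3-stop 4-stop 5-stop 2-Hub: 26+4+10+11+7+14 = 72
Hub-stop 1-stop 3-stop 5-stop 2-stop 4-Hub: 26+4+9+7+18+20 = 84
Hub-stop 1-stop 3-stop 5-stop 4-stop 2-Hub: 26+4+9+11+18+14 = 82
Hub-stop 1-stop 4-stop 2-stop 3-stop 5-Hub: 26+8+18+16+9+21 = 98
Hub-stop 1-stop 4-stop 2-stop 5-stop 3-Hub: 26+8+18+7+9+30 = 98
… (46 more)
Hub-stop 2-stop 5-stop 1-stop 3-stop 4-Hub: 14+7+5+4+10+20 = 60  ← best
The minimum is 60.
One optimal route: Hub → stop 2 → stop 5 → stop 1 → stop 3 → stop 4 → Hub (or its reverse).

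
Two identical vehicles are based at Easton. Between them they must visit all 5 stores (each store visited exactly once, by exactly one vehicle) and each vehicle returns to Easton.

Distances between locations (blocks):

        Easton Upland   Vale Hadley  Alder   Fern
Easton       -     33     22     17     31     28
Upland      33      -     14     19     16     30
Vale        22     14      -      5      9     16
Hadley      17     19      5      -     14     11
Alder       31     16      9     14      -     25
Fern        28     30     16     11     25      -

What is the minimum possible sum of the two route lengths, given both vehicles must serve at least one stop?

Try each way of splitting the stops between the two vehicles (each non-empty) and, for each split, find the best tour for each vehicle:
  {Upland} + {Vale, Hadley, Alder, Fern}: 66 + 84 = 150
  {Vale} + {Upland, Hadley, Alder, Fern}: 44 + 102 = 146
  {Upland, Vale} + {Hadley, Alder, Fern}: 69 + 84 = 153
  {Hadley} + {Upland, Vale, Alder, Fern}: 34 + 102 = 136
  {Upland, Hadley} + {Vale, Alder, Fern}: 69 + 84 = 153
  {Vale, Hadley} + {Upland, Alder, Fern}: 44 + 102 = 146
  … (15 splits in total)
Best: vehicle 1 Easton → Hadley → Easton = 34; vehicle 2 Easton → Upland → Alder → Vale → Fern → Easton = 102; combined 136.

136 blocks — the smallest possible combined total.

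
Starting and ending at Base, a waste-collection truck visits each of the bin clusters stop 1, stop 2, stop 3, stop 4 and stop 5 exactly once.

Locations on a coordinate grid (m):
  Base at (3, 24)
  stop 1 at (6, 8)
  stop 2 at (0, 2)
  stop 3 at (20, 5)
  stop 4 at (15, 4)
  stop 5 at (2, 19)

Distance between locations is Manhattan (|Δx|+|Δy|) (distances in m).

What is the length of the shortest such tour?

Base→stop 1→stop 2→stop 3→stop 4→stop 5→Base: 19+12+23+6+28+6 = 94
Base→stop 1→stop 2→stop 3→stop 5→stop 4→Base: 19+12+23+32+28+32 = 146
Base→stop 1→stop 2→stop 4→stop 3→stop 5→Base: 19+12+17+6+32+6 = 92
Base→stop 1→stop 2→stop 4→stop 5→stop 3→Base: 19+12+17+28+32+36 = 144
Base→stop 1→stop 2→stop 5→stop 3→stop 4→Base: 19+12+19+32+6+32 = 120
Base→stop 1→stop 2→stop 5→stop 4→stop 3→Base: 19+12+19+28+6+36 = 120
Base→stop 1→stop 3→stop 2→stop 4→stop 5→Base: 19+17+23+17+28+6 = 110
Base→stop 1→stop 3→stop 2→stop 5→stop 4→Base: 19+17+23+19+28+32 = 138
Base→stop 1→stop 3→stop 4→stop 2→stop 5→Base: 19+17+6+17+19+6 = 84
Base→stop 1→stop 3→stop 4→stop 5→stop 2→Base: 19+17+6+28+19+25 = 114
Base→stop 1→stop 3→stop 5→stop 2→stop 4→Base: 19+17+32+19+17+32 = 136
Base→stop 1→stop 3→stop 5→stop 4→stop 2→Base: 19+17+32+28+17+25 = 138
Base→stop 1→stop 4→stop 2→stop 3→stop 5→Base: 19+13+17+23+32+6 = 110
Base→stop 1→stop 4→stop 2→stop 5→stop 3→Base: 19+13+17+19+32+36 = 136
… (46 more)
The minimum is 84.
One optimal route: Base → stop 1 → stop 3 → stop 4 → stop 2 → stop 5 → Base (or its reverse).

Shortest round trip = 84 m.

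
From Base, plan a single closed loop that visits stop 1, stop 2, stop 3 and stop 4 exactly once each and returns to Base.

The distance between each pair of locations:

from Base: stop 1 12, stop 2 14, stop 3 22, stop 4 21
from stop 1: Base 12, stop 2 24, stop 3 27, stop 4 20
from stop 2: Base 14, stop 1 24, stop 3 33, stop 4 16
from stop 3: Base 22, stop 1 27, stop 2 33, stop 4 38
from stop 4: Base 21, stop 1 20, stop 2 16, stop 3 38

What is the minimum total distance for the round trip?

Minimum total distance: 99.

Base - stop 1 - stop 2 - stop 3 - stop 4 - Base: 12+24+33+38+21 = 128
Base - stop 1 - stop 2 - stop 4 - stop 3 - Base: 12+24+16+38+22 = 112
Base - stop 1 - stop 3 - stop 2 - stop 4 - Base: 12+27+33+16+21 = 109
Base - stop 1 - stop 3 - stop 4 - stop 2 - Base: 12+27+38+16+14 = 107
Base - stop 1 - stop 4 - stop 2 - stop 3 - Base: 12+20+16+33+22 = 103
Base - stop 1 - stop 4 - stop 3 - stop 2 - Base: 12+20+38+33+14 = 117
Base - stop 2 - stop 1 - stop 3 - stop 4 - Base: 14+24+27+38+21 = 124
Base - stop 2 - stop 1 - stop 4 - stop 3 - Base: 14+24+20+38+22 = 118
Base - stop 2 - stop 3 - stop 1 - stop 4 - Base: 14+33+27+20+21 = 115
Base - stop 2 - stop 4 - stop 1 - stop 3 - Base: 14+16+20+27+22 = 99
Base - stop 3 - stop 1 - stop 2 - stop 4 - Base: 22+27+24+16+21 = 110
Base - stop 3 - stop 2 - stop 1 - stop 4 - Base: 22+33+24+20+21 = 120
The minimum is 99.
One optimal route: Base → stop 2 → stop 4 → stop 1 → stop 3 → Base (or its reverse).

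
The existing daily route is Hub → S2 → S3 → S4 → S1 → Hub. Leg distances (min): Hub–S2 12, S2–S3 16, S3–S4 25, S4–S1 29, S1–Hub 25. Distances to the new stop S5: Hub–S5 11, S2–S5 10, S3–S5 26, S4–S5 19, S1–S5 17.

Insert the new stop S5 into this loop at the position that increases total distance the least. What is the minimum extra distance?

Minimum extra distance: 3 min, inserting S5 between S1 and Hub.

Insertion cost between consecutive stops i–j is d(i,S5) + d(S5,j) − d(i,j):
  between Hub and S2: 11 + 10 − 12 = 9
  between S2 and S3: 10 + 26 − 16 = 20
  between S3 and S4: 26 + 19 − 25 = 20
  between S4 and S1: 19 + 17 − 29 = 7
  between S1 and Hub: 17 + 11 − 25 = 3
Cheapest insertion is between S1 and Hub, adding 3.
New total = 107 + 3 = 110.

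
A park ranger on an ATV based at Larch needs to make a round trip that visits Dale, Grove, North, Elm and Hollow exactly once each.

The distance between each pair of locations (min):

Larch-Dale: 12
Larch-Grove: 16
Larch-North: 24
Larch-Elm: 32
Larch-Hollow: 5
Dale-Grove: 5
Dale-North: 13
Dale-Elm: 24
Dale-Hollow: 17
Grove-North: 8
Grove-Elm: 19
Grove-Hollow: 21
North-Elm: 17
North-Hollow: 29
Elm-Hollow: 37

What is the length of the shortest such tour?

Larch→Dale→Grove→North→Elm→Hollow→Larch: 12+5+8+17+37+5 = 84
Larch→Dale→Grove→North→Hollow→Elm→Larch: 12+5+8+29+37+32 = 123
Larch→Dale→Grove→Elm→North→Hollow→Larch: 12+5+19+17+29+5 = 87
Larch→Dale→Grove→Elm→Hollow→North→Larch: 12+5+19+37+29+24 = 126
Larch→Dale→Grove→Hollow→North→Elm→Larch: 12+5+21+29+17+32 = 116
Larch→Dale→Grove→Hollow→Elm→North→Larch: 12+5+21+37+17+24 = 116
Larch→Dale→North→Grove→Elm→Hollow→Larch: 12+13+8+19+37+5 = 94
Larch→Dale→North→Grove→Hollow→Elm→Larch: 12+13+8+21+37+32 = 123
Larch→Dale→North→Elm→Grove→Hollow→Larch: 12+13+17+19+21+5 = 87
Larch→Dale→North→Elm→Hollow→Grove→Larch: 12+13+17+37+21+16 = 116
Larch→Dale→North→Hollow→Grove→Elm→Larch: 12+13+29+21+19+32 = 126
Larch→Dale→North→Hollow→Elm→Grove→Larch: 12+13+29+37+19+16 = 126
Larch→Dale→Elm→Grove→North→Hollow→Larch: 12+24+19+8+29+5 = 97
Larch→Dale→Elm→Grove→Hollow→North→Larch: 12+24+19+21+29+24 = 129
… (46 more)
The minimum is 84.
One optimal route: Larch → Dale → Grove → North → Elm → Hollow → Larch (or its reverse).

Minimum total distance: 84 min.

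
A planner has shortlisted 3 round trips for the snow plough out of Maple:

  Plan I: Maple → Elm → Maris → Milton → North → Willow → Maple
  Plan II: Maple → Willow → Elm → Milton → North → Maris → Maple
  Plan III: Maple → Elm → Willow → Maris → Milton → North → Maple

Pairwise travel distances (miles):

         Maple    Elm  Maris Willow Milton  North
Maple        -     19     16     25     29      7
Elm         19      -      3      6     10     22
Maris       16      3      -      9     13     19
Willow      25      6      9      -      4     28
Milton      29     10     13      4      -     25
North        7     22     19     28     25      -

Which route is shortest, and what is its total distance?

79 miles — Plan III is the shortest.

Plan I: 19 + 3 + 13 + 25 + 28 + 25 = 113
Plan II: 25 + 6 + 10 + 25 + 19 + 16 = 101
Plan III: 19 + 6 + 9 + 13 + 25 + 7 = 79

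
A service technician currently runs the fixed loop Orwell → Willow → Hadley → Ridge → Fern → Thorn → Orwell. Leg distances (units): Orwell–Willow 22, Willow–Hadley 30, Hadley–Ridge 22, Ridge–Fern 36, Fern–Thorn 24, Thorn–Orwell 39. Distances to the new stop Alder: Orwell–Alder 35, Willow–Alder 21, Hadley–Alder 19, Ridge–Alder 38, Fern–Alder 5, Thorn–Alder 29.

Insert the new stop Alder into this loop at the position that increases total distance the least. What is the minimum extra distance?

Insertion cost between consecutive stops i–j is d(i,Alder) + d(Alder,j) − d(i,j):
  between Orwell and Willow: 35 + 21 − 22 = 34
  between Willow and Hadley: 21 + 19 − 30 = 10
  between Hadley and Ridge: 19 + 38 − 22 = 35
  between Ridge and Fern: 38 + 5 − 36 = 7
  between Fern and Thorn: 5 + 29 − 24 = 10
  between Thorn and Orwell: 29 + 35 − 39 = 25
Cheapest insertion is between Ridge and Fern, adding 7.
New total = 173 + 7 = 180.

+7 — insert Alder between Ridge and Fern.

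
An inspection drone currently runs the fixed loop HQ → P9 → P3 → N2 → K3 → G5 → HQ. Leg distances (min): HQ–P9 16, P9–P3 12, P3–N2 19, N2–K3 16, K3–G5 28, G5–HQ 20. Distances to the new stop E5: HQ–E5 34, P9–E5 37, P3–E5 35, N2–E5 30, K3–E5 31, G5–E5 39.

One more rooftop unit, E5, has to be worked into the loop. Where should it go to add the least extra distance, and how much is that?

Insertion cost between consecutive stops i–j is d(i,E5) + d(E5,j) − d(i,j):
  between HQ and P9: 34 + 37 − 16 = 55
  between P9 and P3: 37 + 35 − 12 = 60
  between P3 and N2: 35 + 30 − 19 = 46
  between N2 and K3: 30 + 31 − 16 = 45
  between K3 and G5: 31 + 39 − 28 = 42
  between G5 and HQ: 39 + 34 − 20 = 53
Cheapest insertion is between K3 and G5, adding 42.
New total = 111 + 42 = 153.

+42 min — insert E5 between K3 and G5.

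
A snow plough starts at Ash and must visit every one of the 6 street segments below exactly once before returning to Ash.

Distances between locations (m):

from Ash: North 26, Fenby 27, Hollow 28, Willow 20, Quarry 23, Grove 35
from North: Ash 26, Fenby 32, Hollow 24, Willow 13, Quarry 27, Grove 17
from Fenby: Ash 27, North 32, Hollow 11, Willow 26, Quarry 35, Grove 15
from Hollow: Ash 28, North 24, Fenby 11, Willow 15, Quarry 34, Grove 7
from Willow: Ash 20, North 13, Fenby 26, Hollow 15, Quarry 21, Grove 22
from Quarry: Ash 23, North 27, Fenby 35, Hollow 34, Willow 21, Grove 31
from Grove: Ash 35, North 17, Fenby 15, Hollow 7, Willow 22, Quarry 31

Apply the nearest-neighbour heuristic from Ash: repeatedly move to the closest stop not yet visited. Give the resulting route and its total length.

Nearest-neighbour total = 126 m; route Ash → Willow → North → Grove → Hollow → Fenby → Quarry → Ash.

At Ash the remaining stops are Willow 20, Quarry 23, North 26, Fenby 27, Hollow 28, Grove 35; go to Willow.
At Willow the remaining stops are North 13, Hollow 15, Quarry 21, Grove 22, Fenby 26; go to North.
At North the remaining stops are Grove 17, Hollow 24, Quarry 27, Fenby 32; go to Grove.
At Grove the remaining stops are Hollow 7, Fenby 15, Quarry 31; go to Hollow.
At Hollow the remaining stops are Fenby 11, Quarry 34; go to Fenby.
At Fenby the remaining stops are Quarry 35; go to Quarry.
Return Quarry→Ash: 23.
Total = 20 + 13 + 17 + 7 + 11 + 35 + 23 = 126.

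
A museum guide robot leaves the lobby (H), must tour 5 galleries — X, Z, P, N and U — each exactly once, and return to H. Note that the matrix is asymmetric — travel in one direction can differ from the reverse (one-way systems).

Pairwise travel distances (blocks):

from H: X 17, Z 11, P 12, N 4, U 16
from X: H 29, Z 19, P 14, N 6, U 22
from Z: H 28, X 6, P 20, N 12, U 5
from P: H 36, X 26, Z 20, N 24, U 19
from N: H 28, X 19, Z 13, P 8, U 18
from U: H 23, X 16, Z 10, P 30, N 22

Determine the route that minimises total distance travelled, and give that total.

H-X-Z-P-N-U-H: 17+19+20+24+18+23 = 121
H-X-Z-P-U-N-H: 17+19+20+19+22+28 = 125
H-X-Z-N-P-U-H: 17+19+12+8+19+23 = 98
H-X-Z-N-U-P-H: 17+19+12+18+30+36 = 132
H-X-Z-U-P-N-H: 17+19+5+30+24+28 = 123
H-X-Z-U-N-P-H: 17+19+5+22+8+36 = 107
H-X-P-Z-N-U-H: 17+14+20+12+18+23 = 104
H-X-P-Z-U-N-H: 17+14+20+5+22+28 = 106
H-X-P-N-Z-U-H: 17+14+24+13+5+23 = 96
H-X-P-N-U-Z-H: 17+14+24+18+10+28 = 111
H-X-P-U-Z-N-H: 17+14+19+10+12+28 = 100
H-X-P-U-N-Z-H: 17+14+19+22+13+28 = 113
H-X-N-Z-P-U-H: 17+6+13+20+19+23 = 98
H-X-N-Z-U-P-H: 17+6+13+5+30+36 = 107
… (106 more)
H-Z-X-N-P-U-H: 11+6+6+8+19+23 = 73  ← best
The minimum is 73.
One optimal route: H → Z → X → N → P → U → H.

Shortest round trip = 73 blocks.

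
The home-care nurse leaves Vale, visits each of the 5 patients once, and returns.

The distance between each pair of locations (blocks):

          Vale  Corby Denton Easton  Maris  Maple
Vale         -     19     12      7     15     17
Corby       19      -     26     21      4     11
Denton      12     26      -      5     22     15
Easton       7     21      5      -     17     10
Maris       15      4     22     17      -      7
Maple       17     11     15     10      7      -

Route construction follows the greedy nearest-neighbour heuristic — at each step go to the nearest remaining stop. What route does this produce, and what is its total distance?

Vale → [Easton:7 / Denton:12 / Maris:15 / Maple:17 / Corby:19] → Easton (7)
Easton → [Denton:5 / Maple:10 / Maris:17 / Corby:21] → Denton (5)
Denton → [Maple:15 / Maris:22 / Corby:26] → Maple (15)
Maple → [Maris:7 / Corby:11] → Maris (7)
Maris → [Corby:4] → Corby (4)
Return Corby→Vale: 19.
Total = 7 + 5 + 15 + 7 + 4 + 19 = 57.

57 blocks along Vale → Easton → Denton → Maple → Maris → Corby → Vale.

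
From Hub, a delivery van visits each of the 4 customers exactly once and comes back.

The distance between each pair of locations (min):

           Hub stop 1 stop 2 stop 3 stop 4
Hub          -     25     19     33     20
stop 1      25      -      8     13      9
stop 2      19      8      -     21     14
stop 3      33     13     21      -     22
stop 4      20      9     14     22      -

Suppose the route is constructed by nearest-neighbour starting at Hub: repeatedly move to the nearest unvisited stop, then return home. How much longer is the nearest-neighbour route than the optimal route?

From Hub: stop 2=19, stop 4=20, stop 1=25, stop 3=33 → choose stop 2 (19).
From stop 2: stop 1=8, stop 4=14, stop 3=21 → choose stop 1 (8).
From stop 1: stop 4=9, stop 3=13 → choose stop 4 (9).
From stop 4: stop 3=22 → choose stop 3 (22).
NN route Hub → stop 2 → stop 1 → stop 4 → stop 3 → Hub costs 91.
Optimal: Hub → stop 2 → stop 1 → stop 3 → stop 4 → Hub costs 82 (by enumerating all 12 distinct tours).
Excess = 91 − 82 = 9.

Excess over optimum: 9 min.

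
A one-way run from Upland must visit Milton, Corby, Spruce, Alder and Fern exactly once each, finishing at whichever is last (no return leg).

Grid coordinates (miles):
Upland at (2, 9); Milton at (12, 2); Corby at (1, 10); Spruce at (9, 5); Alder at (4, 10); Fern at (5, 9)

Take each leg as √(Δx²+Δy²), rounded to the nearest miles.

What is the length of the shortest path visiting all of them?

There are 5! = 120 possible orderings.
Upland→Milton→Corby→Spruce→Alder→Fern: 12+14+9+7+1 = 43
Upland→Milton→Corby→Spruce→Fern→Alder: 12+14+9+6+1 = 42
Upland→Milton→Corby→Alder→Spruce→Fern: 12+14+3+7+6 = 42
Upland→Milton→Corby→Alder→Fern→Spruce: 12+14+3+1+6 = 36
Upland→Milton→Corby→Fern→Spruce→Alder: 12+14+4+6+7 = 43
Upland→Milton→Corby→Fern→Alder→Spruce: 12+14+4+1+7 = 38
Upland→Milton→Spruce→Corby→Alder→Fern: 12+4+9+3+1 = 29
Upland→Milton→Spruce→Corby→Fern→Alder: 12+4+9+4+1 = 30
Upland→Milton→Spruce→Alder→Corby→Fern: 12+4+7+3+4 = 30
Upland→Milton→Spruce→Alder→Fern→Corby: 12+4+7+1+4 = 28
Upland→Milton→Spruce→Fern→Corby→Alder: 12+4+6+4+3 = 29
Upland→Milton→Spruce→Fern→Alder→Corby: 12+4+6+1+3 = 26
Upland→Milton→Alder→Corby→Spruce→Fern: 12+11+3+9+6 = 41
Upland→Milton→Alder→Corby→Fern→Spruce: 12+11+3+4+6 = 36
… (106 more)
Upland→Corby→Alder→Fern→Spruce→Milton: 1+3+1+6+4 = 15  ← best
The minimum is 15.
One shortest path: Upland → Corby → Alder → Fern → Spruce → Milton.

Shortest open route: 15 miles.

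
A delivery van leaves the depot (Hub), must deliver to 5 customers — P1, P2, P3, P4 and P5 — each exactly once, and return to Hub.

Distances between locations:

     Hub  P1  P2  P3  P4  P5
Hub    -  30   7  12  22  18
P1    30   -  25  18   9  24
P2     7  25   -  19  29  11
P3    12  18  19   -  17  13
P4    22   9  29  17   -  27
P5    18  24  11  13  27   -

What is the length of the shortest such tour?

There are 60 distinct closed tours to check (reversals are equivalent).
Hub-P1-P2-P3-P4-P5-Hub: 30+25+19+17+27+18 = 136
Hub-P1-P2-P3-P5-P4-Hub: 30+25+19+13+27+22 = 136
Hub-P1-P2-P4-P3-P5-Hub: 30+25+29+17+13+18 = 132
Hub-P1-P2-P4-P5-P3-Hub: 30+25+29+27+13+12 = 136
Hub-P1-P2-P5-P3-P4-Hub: 30+25+11+13+17+22 = 118
Hub-P1-P2-P5-P4-P3-Hub: 30+25+11+27+17+12 = 122
Hub-P1-P3-P2-P4-P5-Hub: 30+18+19+29+27+18 = 141
Hub-P1-P3-P2-P5-P4-Hub: 30+18+19+11+27+22 = 127
Hub-P1-P3-P4-P2-P5-Hub: 30+18+17+29+11+18 = 123
Hub-P1-P3-P4-P5-P2-Hub: 30+18+17+27+11+7 = 110
Hub-P1-P3-P5-P2-P4-Hub: 30+18+13+11+29+22 = 123
Hub-P1-P3-P5-P4-P2-Hub: 30+18+13+27+29+7 = 124
Hub-P1-P4-P2-P3-P5-Hub: 30+9+29+19+13+18 = 118
Hub-P1-P4-P2-P5-P3-Hub: 30+9+29+11+13+12 = 104
… (46 more)
Hub-P2-P5-P1-P4-P3-Hub: 7+11+24+9+17+12 = 80  ← best
The minimum is 80.
One optimal route: Hub → P2 → P5 → P1 → P4 → P3 → Hub (or its reverse).

Minimum total distance: 80.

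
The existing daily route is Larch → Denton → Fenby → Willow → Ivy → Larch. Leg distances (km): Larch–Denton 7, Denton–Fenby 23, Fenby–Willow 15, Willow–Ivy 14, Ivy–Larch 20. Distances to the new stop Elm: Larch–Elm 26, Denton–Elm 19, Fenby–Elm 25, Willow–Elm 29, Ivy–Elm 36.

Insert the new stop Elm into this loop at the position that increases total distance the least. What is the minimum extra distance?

Insertion cost between consecutive stops i–j is d(i,Elm) + d(Elm,j) − d(i,j):
  between Larch and Denton: 26 + 19 − 7 = 38
  between Denton and Fenby: 19 + 25 − 23 = 21
  between Fenby and Willow: 25 + 29 − 15 = 39
  between Willow and Ivy: 29 + 36 − 14 = 51
  between Ivy and Larch: 36 + 26 − 20 = 42
Cheapest insertion is between Denton and Fenby, adding 21.
New total = 79 + 21 = 100.

Minimum extra distance: 21 km, inserting Elm between Denton and Fenby.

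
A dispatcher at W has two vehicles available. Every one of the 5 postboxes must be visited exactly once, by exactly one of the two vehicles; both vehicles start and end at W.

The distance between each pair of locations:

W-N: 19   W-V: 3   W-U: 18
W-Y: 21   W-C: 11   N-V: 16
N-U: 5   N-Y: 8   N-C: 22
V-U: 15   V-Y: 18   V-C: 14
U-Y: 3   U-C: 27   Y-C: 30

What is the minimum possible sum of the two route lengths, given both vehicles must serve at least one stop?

Try each way of splitting the stops between the two vehicles (each non-empty) and, for each split, find the best tour for each vehicle:
  {N} + {V, U, Y, C}: 38 + 62 = 100
  {V} + {N, U, Y, C}: 6 + 62 = 68
  {N, V} + {U, Y, C}: 38 + 62 = 100
  {U} + {N, V, Y, C}: 36 + 62 = 98
  {N, U} + {V, Y, C}: 42 + 62 = 104
  {V, U} + {N, Y, C}: 36 + 62 = 98
  … (15 splits in total)
Best: vehicle 1 W → V → W = 6; vehicle 2 W → U → Y → N → C → W = 62; combined 68.

68 — the smallest possible combined total.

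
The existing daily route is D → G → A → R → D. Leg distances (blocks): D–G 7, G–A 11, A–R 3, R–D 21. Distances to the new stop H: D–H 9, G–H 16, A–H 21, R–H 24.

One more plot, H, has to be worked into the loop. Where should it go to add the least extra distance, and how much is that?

Insertion cost between consecutive stops i–j is d(i,H) + d(H,j) − d(i,j):
  between D and G: 9 + 16 − 7 = 18
  between G and A: 16 + 21 − 11 = 26
  between A and R: 21 + 24 − 3 = 42
  between R and D: 24 + 9 − 21 = 12
Cheapest insertion is between R and D, adding 12.
New total = 42 + 12 = 54.

Adding 12 blocks by placing H on the R–D leg.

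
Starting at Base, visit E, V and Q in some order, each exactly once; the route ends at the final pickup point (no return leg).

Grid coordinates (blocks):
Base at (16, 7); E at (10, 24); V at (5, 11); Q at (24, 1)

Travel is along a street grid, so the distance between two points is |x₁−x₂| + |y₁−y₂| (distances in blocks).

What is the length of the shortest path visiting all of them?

There are 3! = 6 possible orderings.
Base→E→V→Q: 23+18+29 = 70
Base→E→Q→V: 23+37+29 = 89
Base→V→E→Q: 15+18+37 = 70
Base→V→Q→E: 15+29+37 = 81
Base→Q→E→V: 14+37+18 = 69
Base→Q→V→E: 14+29+18 = 61
The minimum is 61.
One shortest path: Base → Q → V → E.

Minimum one-way distance = 61 blocks.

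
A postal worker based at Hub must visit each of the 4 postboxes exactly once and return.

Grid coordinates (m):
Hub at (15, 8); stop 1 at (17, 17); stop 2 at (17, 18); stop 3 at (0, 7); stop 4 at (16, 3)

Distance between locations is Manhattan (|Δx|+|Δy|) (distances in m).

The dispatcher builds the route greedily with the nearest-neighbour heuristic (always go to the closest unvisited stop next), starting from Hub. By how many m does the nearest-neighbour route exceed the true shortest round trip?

From Hub: stop 4=6, stop 1=11, stop 2=12, stop 3=16 → choose stop 4 (6).
From stop 4: stop 1=15, stop 2=16, stop 3=20 → choose stop 1 (15).
From stop 1: stop 2=1, stop 3=27 → choose stop 2 (1).
From stop 2: stop 3=28 → choose stop 3 (28).
NN route Hub → stop 4 → stop 1 → stop 2 → stop 3 → Hub costs 66.
Optimal: Hub → stop 1 → stop 2 → stop 4 → stop 3 → Hub costs 64 (by enumerating all 12 distinct tours).
Excess = 66 − 64 = 2.

Excess over optimum: 2 m.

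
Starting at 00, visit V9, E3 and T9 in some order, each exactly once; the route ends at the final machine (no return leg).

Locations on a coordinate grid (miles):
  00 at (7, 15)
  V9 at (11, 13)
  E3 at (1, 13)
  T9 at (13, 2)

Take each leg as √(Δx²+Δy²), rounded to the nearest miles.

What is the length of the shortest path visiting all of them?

There are 3! = 6 possible orderings.
00 → V9 → E3 → T9: 4+10+16 = 30
00 → V9 → T9 → E3: 4+11+16 = 31
00 → E3 → V9 → T9: 6+10+11 = 27
00 → E3 → T9 → V9: 6+16+11 = 33
00 → T9 → V9 → E3: 14+11+10 = 35
00 → T9 → E3 → V9: 14+16+10 = 40
The minimum is 27.
One shortest path: 00 → E3 → V9 → T9.

27 miles — the minimum one-way total.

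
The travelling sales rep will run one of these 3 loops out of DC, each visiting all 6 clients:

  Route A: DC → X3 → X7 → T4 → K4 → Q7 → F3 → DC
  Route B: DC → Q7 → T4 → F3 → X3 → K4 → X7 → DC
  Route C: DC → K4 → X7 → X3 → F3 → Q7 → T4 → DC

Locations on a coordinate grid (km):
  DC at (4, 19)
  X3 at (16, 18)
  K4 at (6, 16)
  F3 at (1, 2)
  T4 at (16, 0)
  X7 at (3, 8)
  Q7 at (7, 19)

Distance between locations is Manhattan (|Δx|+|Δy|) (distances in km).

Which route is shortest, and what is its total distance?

114 km — Route B is the shortest.

Route A: 13 + 23 + 21 + 26 + 4 + 23 + 20 = 130
Route B: 3 + 28 + 17 + 31 + 12 + 11 + 12 = 114
Route C: 5 + 11 + 23 + 31 + 23 + 28 + 31 = 152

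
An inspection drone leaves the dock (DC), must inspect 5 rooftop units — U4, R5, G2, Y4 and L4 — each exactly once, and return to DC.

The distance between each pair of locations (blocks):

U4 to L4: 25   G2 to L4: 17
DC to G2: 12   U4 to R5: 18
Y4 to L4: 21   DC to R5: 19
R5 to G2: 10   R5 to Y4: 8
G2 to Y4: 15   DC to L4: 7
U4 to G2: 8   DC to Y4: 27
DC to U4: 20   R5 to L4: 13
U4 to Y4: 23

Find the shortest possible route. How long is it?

Shortest round trip = 71 blocks.

DC → U4 → R5 → G2 → Y4 → L4 → DC: 20+18+10+15+21+7 = 91
DC → U4 → R5 → G2 → L4 → Y4 → DC: 20+18+10+17+21+27 = 113
DC → U4 → R5 → Y4 → G2 → L4 → DC: 20+18+8+15+17+7 = 85
DC → U4 → R5 → Y4 → L4 → G2 → DC: 20+18+8+21+17+12 = 96
DC → U4 → R5 → L4 → G2 → Y4 → DC: 20+18+13+17+15+27 = 110
DC → U4 → R5 → L4 → Y4 → G2 → DC: 20+18+13+21+15+12 = 99
DC → U4 → G2 → R5 → Y4 → L4 → DC: 20+8+10+8+21+7 = 74
DC → U4 → G2 → R5 → L4 → Y4 → DC: 20+8+10+13+21+27 = 99
DC → U4 → G2 → Y4 → R5 → L4 → DC: 20+8+15+8+13+7 = 71
DC → U4 → G2 → Y4 → L4 → R5 → DC: 20+8+15+21+13+19 = 96
DC → U4 → G2 → L4 → R5 → Y4 → DC: 20+8+17+13+8+27 = 93
DC → U4 → G2 → L4 → Y4 → R5 → DC: 20+8+17+21+8+19 = 93
DC → U4 → Y4 → R5 → G2 → L4 → DC: 20+23+8+10+17+7 = 85
DC → U4 → Y4 → R5 → L4 → G2 → DC: 20+23+8+13+17+12 = 93
… (46 more)
The minimum is 71.
One optimal route: DC → U4 → G2 → Y4 → R5 → L4 → DC (or its reverse).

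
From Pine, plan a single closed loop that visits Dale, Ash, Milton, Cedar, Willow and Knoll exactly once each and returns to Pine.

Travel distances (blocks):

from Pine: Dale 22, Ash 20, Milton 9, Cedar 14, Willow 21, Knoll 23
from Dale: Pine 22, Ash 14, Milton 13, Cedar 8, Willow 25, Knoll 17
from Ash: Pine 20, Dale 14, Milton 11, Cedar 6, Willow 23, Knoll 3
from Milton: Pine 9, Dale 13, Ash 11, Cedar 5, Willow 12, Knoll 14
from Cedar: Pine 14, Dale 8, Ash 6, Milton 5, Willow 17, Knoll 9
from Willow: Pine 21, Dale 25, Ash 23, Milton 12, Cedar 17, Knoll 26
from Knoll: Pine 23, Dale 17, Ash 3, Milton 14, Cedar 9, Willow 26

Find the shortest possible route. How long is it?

With 6 stops there are 6!/2 = 360 distinct round trips (a route and its reverse cost the same).
Pine → Dale → Ash → Milton → Cedar → Willow → Knoll → Pine: 22+14+11+5+17+26+23 = 118
Pine → Dale → Ash → Milton → Cedar → Knoll → Willow → Pine: 22+14+11+5+9+26+21 = 108
Pine → Dale → Ash → Milton → Willow → Cedar → Knoll → Pine: 22+14+11+12+17+9+23 = 108
Pine → Dale → Ash → Milton → Willow → Knoll → Cedar → Pine: 22+14+11+12+26+9+14 = 108
Pine → Dale → Ash → Milton → Knoll → Cedar → Willow → Pine: 22+14+11+14+9+17+21 = 108
Pine → Dale → Ash → Milton → Knoll → Willow → Cedar → Pine: 22+14+11+14+26+17+14 = 118
Pine → Dale → Ash → Cedar → Milton → Willow → Knoll → Pine: 22+14+6+5+12+26+23 = 108
Pine → Dale → Ash → Cedar → Milton → Knoll → Willow → Pine: 22+14+6+5+14+26+21 = 108
… (352 more)
Pine → Dale → Ash → Knoll → Cedar → Milton → Willow → Pine: 22+14+3+9+5+12+21 = 86  ← best
The minimum is 86.
One optimal route: Pine → Dale → Ash → Knoll → Cedar → Milton → Willow → Pine (or its reverse).

Shortest round trip = 86 blocks.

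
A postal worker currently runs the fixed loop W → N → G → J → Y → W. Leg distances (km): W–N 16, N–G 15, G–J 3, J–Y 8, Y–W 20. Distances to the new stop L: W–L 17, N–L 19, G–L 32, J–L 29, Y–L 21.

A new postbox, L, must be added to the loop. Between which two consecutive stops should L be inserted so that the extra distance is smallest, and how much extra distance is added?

+18 km — insert L between Y and W.

Insertion cost between consecutive stops i–j is d(i,L) + d(L,j) − d(i,j):
  between W and N: 17 + 19 − 16 = 20
  between N and G: 19 + 32 − 15 = 36
  between G and J: 32 + 29 − 3 = 58
  between J and Y: 29 + 21 − 8 = 42
  between Y and W: 21 + 17 − 20 = 18
Cheapest insertion is between Y and W, adding 18.
New total = 62 + 18 = 80.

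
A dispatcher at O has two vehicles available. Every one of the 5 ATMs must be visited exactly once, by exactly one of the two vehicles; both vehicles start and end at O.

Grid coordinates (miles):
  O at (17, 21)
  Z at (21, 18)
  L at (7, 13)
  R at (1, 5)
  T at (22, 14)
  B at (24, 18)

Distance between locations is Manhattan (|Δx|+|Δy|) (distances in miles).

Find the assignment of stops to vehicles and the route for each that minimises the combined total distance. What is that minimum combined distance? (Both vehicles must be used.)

Check every non-empty split of the stops between the two vehicles; for each half take its own optimal tour:
  {Z} + {L, R, T, B}: 14 + 78 = 92
  {L} + {Z, R, T, B}: 36 + 78 = 114
  {Z, L} + {R, T, B}: 44 + 78 = 122
  {R} + {Z, L, T, B}: 64 + 50 = 114
  {Z, R} + {L, T, B}: 72 + 50 = 122
  {L, R} + {Z, T, B}: 64 + 28 = 92
  … (15 splits in total)
Best: vehicle 1 O → Z → O = 14; vehicle 2 O → L → R → T → B → O = 78; combined 92.

92 miles — the smallest possible combined total.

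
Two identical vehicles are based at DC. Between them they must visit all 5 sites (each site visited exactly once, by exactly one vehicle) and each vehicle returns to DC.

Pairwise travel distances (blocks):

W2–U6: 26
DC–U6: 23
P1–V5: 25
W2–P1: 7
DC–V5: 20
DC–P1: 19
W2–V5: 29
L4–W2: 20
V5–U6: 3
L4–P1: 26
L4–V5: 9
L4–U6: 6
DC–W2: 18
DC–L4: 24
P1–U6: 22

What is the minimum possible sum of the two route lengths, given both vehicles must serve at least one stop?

97 blocks — the smallest possible combined total.

Try each way of splitting the stops between the two vehicles (each non-empty) and, for each split, find the best tour for each vehicle:
  {L4} + {W2, P1, V5, U6}: 48 + 70 = 118
  {W2} + {L4, P1, V5, U6}: 36 + 74 = 110
  {L4, W2} + {P1, V5, U6}: 62 + 64 = 126
  {P1} + {L4, W2, V5, U6}: 38 + 67 = 105
  {L4, P1} + {W2, V5, U6}: 69 + 67 = 136
  {W2, P1} + {L4, V5, U6}: 44 + 53 = 97
  … (15 splits in total)
Best: vehicle 1 DC → W2 → P1 → DC = 44; vehicle 2 DC → L4 → U6 → V5 → DC = 53; combined 97.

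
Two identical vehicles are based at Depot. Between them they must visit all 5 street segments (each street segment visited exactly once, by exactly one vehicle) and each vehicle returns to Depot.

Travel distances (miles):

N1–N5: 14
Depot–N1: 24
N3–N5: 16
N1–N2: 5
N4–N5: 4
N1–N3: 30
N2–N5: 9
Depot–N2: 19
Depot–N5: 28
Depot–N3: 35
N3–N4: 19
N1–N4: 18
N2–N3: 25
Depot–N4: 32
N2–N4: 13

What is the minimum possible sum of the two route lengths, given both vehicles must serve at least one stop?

Check every non-empty split of the stops between the two vehicles; for each half take its own optimal tour:
  {N1} + {N2, N3, N4, N5}: 48 + 86 = 134
  {N2} + {N1, N3, N4, N5}: 38 + 96 = 134
  {N1, N2} + {N3, N4, N5}: 48 + 86 = 134
  {N3} + {N1, N2, N4, N5}: 70 + 74 = 144
  {N1, N3} + {N2, N4, N5}: 89 + 64 = 153
  {N2, N3} + {N1, N4, N5}: 79 + 74 = 153
  … (15 splits in total)
Best: vehicle 1 Depot → N1 → Depot = 48; vehicle 2 Depot → N2 → N5 → N4 → N3 → Depot = 86; combined 134.

Minimum combined distance: 134 miles.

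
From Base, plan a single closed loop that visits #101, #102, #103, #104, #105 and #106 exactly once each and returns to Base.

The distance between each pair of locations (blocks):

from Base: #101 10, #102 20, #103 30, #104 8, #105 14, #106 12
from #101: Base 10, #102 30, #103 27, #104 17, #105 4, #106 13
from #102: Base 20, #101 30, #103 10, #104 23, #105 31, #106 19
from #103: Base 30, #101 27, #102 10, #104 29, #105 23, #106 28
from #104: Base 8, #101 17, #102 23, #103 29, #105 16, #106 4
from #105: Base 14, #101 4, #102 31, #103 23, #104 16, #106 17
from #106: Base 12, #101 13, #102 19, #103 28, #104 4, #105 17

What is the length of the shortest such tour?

There are 360 distinct closed tours to check (reversals are equivalent).
Base → #101 → #102 → #103 → #104 → #105 → #106 → Base: 10+30+10+29+16+17+12 = 124
Base → #101 → #102 → #103 → #104 → #106 → #105 → Base: 10+30+10+29+4+17+14 = 114
Base → #101 → #102 → #103 → #105 → #104 → #106 → Base: 10+30+10+23+16+4+12 = 105
Base → #101 → #102 → #103 → #105 → #106 → #104 → Base: 10+30+10+23+17+4+8 = 102
Base → #101 → #102 → #103 → #106 → #104 → #105 → Base: 10+30+10+28+4+16+14 = 112
Base → #101 → #102 → #103 → #106 → #105 → #104 → Base: 10+30+10+28+17+16+8 = 119
Base → #101 → #102 → #104 → #103 → #105 → #106 → Base: 10+30+23+29+23+17+12 = 144
Base → #101 → #102 → #104 → #103 → #106 → #105 → Base: 10+30+23+29+28+17+14 = 151
… (352 more)
Base → #101 → #105 → #103 → #102 → #106 → #104 → Base: 10+4+23+10+19+4+8 = 78  ← best
The minimum is 78.
One optimal route: Base → #101 → #105 → #103 → #102 → #106 → #104 → Base (or its reverse).

78 blocks — the shortest possible round trip.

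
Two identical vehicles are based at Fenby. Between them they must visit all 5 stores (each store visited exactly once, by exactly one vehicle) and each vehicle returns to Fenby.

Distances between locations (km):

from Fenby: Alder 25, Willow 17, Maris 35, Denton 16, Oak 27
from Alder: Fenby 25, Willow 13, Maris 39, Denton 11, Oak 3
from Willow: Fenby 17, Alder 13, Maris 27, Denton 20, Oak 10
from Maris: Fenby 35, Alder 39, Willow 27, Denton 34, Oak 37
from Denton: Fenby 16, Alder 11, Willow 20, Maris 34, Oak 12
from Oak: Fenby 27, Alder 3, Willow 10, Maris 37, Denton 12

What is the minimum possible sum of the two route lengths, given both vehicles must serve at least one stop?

Minimum combined distance: 127 km.

Try each way of splitting the stops between the two vehicles (each non-empty) and, for each split, find the best tour for each vehicle:
  {Alder} + {Willow, Maris, Denton, Oak}: 50 + 100 = 150
  {Willow} + {Alder, Maris, Denton, Oak}: 34 + 102 = 136
  {Alder, Willow} + {Maris, Denton, Oak}: 55 + 100 = 155
  {Maris} + {Alder, Willow, Denton, Oak}: 70 + 57 = 127
  {Alder, Maris} + {Willow, Denton, Oak}: 99 + 55 = 154
  {Willow, Maris} + {Alder, Denton, Oak}: 79 + 56 = 135
  … (15 splits in total)
Best: vehicle 1 Fenby → Maris → Fenby = 70; vehicle 2 Fenby → Willow → Oak → Alder → Denton → Fenby = 57; combined 127.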